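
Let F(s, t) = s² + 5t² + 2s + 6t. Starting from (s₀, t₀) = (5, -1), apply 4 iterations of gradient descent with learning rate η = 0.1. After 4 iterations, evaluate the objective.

3.23979776

∇F = (2s + 2, 10t + 6)
Step 1: at (5, -1), ∇F = (12, -4) → (5, -1) − 0.1·(12, -4) = (3.8, -0.6)
Step 2: at (3.8, -0.6), ∇F = (9.6, 0) → (3.8, -0.6) − 0.1·(9.6, 0) = (2.84, -0.6)
Step 3: at (2.84, -0.6), ∇F = (7.68, 0) → (2.84, -0.6) − 0.1·(7.68, 0) = (2.072, -0.6)
Step 4: at (2.072, -0.6), ∇F = (6.144, 0) → (2.072, -0.6) − 0.1·(6.144, 0) = (1.4576, -0.6)
F(1.4576, -0.6) = 3.23979776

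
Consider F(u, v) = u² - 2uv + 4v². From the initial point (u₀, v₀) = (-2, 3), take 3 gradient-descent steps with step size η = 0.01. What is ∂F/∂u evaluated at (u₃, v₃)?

-7.906512

∇F = (2u - 2v, -2u + 8v)
(u₁, v₁) = (-2, 3) − 0.01·(-10, 28) = (-1.9, 2.72)
(u₂, v₂) = (-1.9, 2.72) − 0.01·(-9.24, 25.56) = (-1.8076, 2.4644)
(u₃, v₃) = (-1.8076, 2.4644) − 0.01·(-8.544, 23.3304) = (-1.72216, 2.231096)
∂F/∂u at (-1.72216, 2.231096) = -7.906512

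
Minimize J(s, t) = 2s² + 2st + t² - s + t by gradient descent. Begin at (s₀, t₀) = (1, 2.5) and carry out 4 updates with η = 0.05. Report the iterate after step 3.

∇J = (4s + 2t - 1, 2s + 2t + 1)
Step 1: at (1, 2.5), ∇J = (8, 8) → (1, 2.5) − 0.05·(8, 8) = (0.6, 2.1)
Step 2: at (0.6, 2.1), ∇J = (5.6, 6.4) → (0.6, 2.1) − 0.05·(5.6, 6.4) = (0.32, 1.78)
Step 3: at (0.32, 1.78), ∇J = (3.84, 5.2) → (0.32, 1.78) − 0.05·(3.84, 5.2) = (0.128, 1.52)

(0.128, 1.52)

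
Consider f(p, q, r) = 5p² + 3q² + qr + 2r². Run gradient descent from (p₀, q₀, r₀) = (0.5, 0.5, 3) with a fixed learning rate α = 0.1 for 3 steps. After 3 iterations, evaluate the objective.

0.8489645

∇f = (10p, 6q + r, q + 4r)
Step 1: at (0.5, 0.5, 3), ∇f = (5, 6, 12.5) → (0.5, 0.5, 3) − 0.1·(5, 6, 12.5) = (0, -0.1, 1.75)
Step 2: at (0, -0.1, 1.75), ∇f = (0, 1.15, 6.9) → (0, -0.1, 1.75) − 0.1·(0, 1.15, 6.9) = (0, -0.215, 1.06)
Step 3: at (0, -0.215, 1.06), ∇f = (0, -0.23, 4.025) → (0, -0.215, 1.06) − 0.1·(0, -0.23, 4.025) = (0, -0.192, 0.6575)
f(0, -0.192, 0.6575) = 0.8489645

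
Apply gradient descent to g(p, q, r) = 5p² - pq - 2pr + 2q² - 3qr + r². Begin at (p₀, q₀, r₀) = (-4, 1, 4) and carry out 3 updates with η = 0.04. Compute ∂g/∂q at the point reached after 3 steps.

-3.008896

∇g = (10p - q - 2r, -p + 4q - 3r, -2p - 3q + 2r)
(p₁, q₁, r₁) = (-4, 1, 4) − 0.04·(-49, -4, 13) = (-2.04, 1.16, 3.48)
(p₂, q₂, r₂) = (-2.04, 1.16, 3.48) − 0.04·(-28.52, -3.76, 7.56) = (-0.8992, 1.3104, 3.1776)
(p₃, q₃, r₃) = (-0.8992, 1.3104, 3.1776) − 0.04·(-16.6576, -3.392, 4.2224) = (-0.232896, 1.44608, 3.008704)
∂g/∂q at (-0.232896, 1.44608, 3.008704) = -3.008896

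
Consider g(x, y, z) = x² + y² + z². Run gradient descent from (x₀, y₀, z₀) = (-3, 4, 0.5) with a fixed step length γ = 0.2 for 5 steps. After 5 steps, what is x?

∇g = (2x, 2y, 2z)
Step 1: at (-3, 4, 0.5), ∇g = (-6, 8, 1) → (-3, 4, 0.5) − 0.2·(-6, 8, 1) = (-1.8, 2.4, 0.3)
Step 2: at (-1.8, 2.4, 0.3), ∇g = (-3.6, 4.8, 0.6) → (-1.8, 2.4, 0.3) − 0.2·(-3.6, 4.8, 0.6) = (-1.08, 1.44, 0.18)
Step 3: at (-1.08, 1.44, 0.18), ∇g = (-2.16, 2.88, 0.36) → (-1.08, 1.44, 0.18) − 0.2·(-2.16, 2.88, 0.36) = (-0.648, 0.864, 0.108)
Step 4: at (-0.648, 0.864, 0.108), ∇g = (-1.296, 1.728, 0.216) → (-0.648, 0.864, 0.108) − 0.2·(-1.296, 1.728, 0.216) = (-0.3888, 0.5184, 0.0648)
Step 5: at (-0.3888, 0.5184, 0.0648), ∇g = (-0.7776, 1.0368, 0.1296) → (-0.3888, 0.5184, 0.0648) − 0.2·(-0.7776, 1.0368, 0.1296) = (-0.23328, 0.31104, 0.03888)
x = -0.23328

-0.23328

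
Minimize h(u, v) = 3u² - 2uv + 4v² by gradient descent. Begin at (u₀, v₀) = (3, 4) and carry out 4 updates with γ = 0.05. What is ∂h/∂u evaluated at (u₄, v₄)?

∇h = (6u - 2v, -2u + 8v)
(u₁, v₁) = (3, 4) − 0.05·(10, 26) = (2.5, 2.7)
(u₂, v₂) = (2.5, 2.7) − 0.05·(9.6, 16.6) = (2.02, 1.87)
(u₃, v₃) = (2.02, 1.87) − 0.05·(8.38, 10.92) = (1.601, 1.324)
(u₄, v₄) = (1.601, 1.324) − 0.05·(6.958, 7.39) = (1.2531, 0.9545)
∂h/∂u at (1.2531, 0.9545) = 5.6096

5.6096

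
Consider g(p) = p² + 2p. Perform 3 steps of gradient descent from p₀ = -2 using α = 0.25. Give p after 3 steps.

-1.125

g′(p) = 2p + 2
p₁ = -2 − 0.25·(-2) = -1.5
p₂ = -1.5 − 0.25·(-1) = -1.25
p₃ = -1.25 − 0.25·(-0.5) = -1.125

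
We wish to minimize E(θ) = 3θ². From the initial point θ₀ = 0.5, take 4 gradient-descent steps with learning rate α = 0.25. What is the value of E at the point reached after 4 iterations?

E′(θ) = 6θ
θ₁ = 0.5 − 0.25·3 = -0.25
θ₂ = -0.25 − 0.25·(-1.5) = 0.125
θ₃ = 0.125 − 0.25·0.75 = -0.0625
θ₄ = -0.0625 − 0.25·(-0.375) = 0.03125
E(0.03125) = 0.0029296875

0.0029296875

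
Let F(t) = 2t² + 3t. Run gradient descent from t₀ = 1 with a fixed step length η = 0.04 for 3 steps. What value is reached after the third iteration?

0.287232

F′(t) = 4t + 3
Step 1: F′(1) = 7; t₁ = 1 − 0.04·7 = 0.72
Step 2: F′(0.72) = 5.88; t₂ = 0.72 − 0.04·5.88 = 0.4848
Step 3: F′(0.4848) = 4.9392; t₃ = 0.4848 − 0.04·4.9392 = 0.287232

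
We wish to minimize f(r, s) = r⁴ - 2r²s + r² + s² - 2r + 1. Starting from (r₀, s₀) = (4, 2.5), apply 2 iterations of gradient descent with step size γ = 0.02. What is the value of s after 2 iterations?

2.926144

∇f = (4r³ - 4rs + 2r - 2, -2r² + 2s)
Step 1: at (4, 2.5), ∇f = (222, -27) → (4, 2.5) − 0.02·(222, -27) = (-0.44, 3.04)
Step 2: at (-0.44, 3.04), ∇f = (2.129664, 5.6928) → (-0.44, 3.04) − 0.02·(2.129664, 5.6928) = (-0.48259328, 2.926144)
s = 2.926144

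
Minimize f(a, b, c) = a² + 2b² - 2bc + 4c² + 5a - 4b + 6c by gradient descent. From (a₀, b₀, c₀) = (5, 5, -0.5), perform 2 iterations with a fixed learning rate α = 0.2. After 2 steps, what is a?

0.2

∇f = (2a + 5, 4b - 2c - 4, -2b + 8c + 6)
(a₁, b₁, c₁) = (5, 5, -0.5) − 0.2·(15, 17, -8) = (2, 1.6, 1.1)
(a₂, b₂, c₂) = (2, 1.6, 1.1) − 0.2·(9, 0.2, 11.6) = (0.2, 1.56, -1.22)
a = 0.2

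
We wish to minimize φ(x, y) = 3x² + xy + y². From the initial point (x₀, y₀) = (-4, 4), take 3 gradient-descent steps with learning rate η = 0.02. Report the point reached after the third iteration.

(-2.933536, 3.74672)

∇φ = (6x + y, x + 2y)
(x₁, y₁) = (-4, 4) − 0.02·(-20, 4) = (-3.6, 3.92)
(x₂, y₂) = (-3.6, 3.92) − 0.02·(-17.68, 4.24) = (-3.2464, 3.8352)
(x₃, y₃) = (-3.2464, 3.8352) − 0.02·(-15.6432, 4.424) = (-2.933536, 3.74672)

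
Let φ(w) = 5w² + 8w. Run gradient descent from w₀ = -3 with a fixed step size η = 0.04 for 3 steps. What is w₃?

-1.2752

φ′(w) = 10w + 8
Step 1: φ′(-3) = -22; w₁ = -3 − 0.04·(-22) = -2.12
Step 2: φ′(-2.12) = -13.2; w₂ = -2.12 − 0.04·(-13.2) = -1.592
Step 3: φ′(-1.592) = -7.92; w₃ = -1.592 − 0.04·(-7.92) = -1.2752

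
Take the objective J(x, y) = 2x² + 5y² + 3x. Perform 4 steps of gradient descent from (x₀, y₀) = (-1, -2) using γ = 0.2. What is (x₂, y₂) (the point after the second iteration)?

∇J = (4x + 3, 10y)
(x₁, y₁) = (-1, -2) − 0.2·(-1, -20) = (-0.8, 2)
(x₂, y₂) = (-0.8, 2) − 0.2·(-0.2, 20) = (-0.76, -2)

(-0.76, -2)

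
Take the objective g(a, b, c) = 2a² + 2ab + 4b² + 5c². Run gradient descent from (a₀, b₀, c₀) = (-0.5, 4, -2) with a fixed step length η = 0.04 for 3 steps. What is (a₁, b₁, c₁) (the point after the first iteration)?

∇g = (4a + 2b, 2a + 8b, 10c)
Step 1: at (-0.5, 4, -2), ∇g = (6, 31, -20) → (-0.5, 4, -2) − 0.04·(6, 31, -20) = (-0.74, 2.76, -1.2)

(-0.74, 2.76, -1.2)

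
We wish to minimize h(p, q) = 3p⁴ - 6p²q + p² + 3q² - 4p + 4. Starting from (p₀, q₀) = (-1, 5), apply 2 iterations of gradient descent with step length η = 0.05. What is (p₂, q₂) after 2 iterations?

(8.2166, 5.543)

∇h = (12p³ - 12pq + 2p - 4, -6p² + 6q)
(p₁, q₁) = (-1, 5) − 0.05·(42, 24) = (-3.1, 3.8)
(p₂, q₂) = (-3.1, 3.8) − 0.05·(-226.332, -34.86) = (8.2166, 5.543)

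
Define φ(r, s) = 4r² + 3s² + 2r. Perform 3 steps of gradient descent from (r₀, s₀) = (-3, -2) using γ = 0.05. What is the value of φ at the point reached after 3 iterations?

∇φ = (8r + 2, 6s)
(r₁, s₁) = (-3, -2) − 0.05·(-22, -12) = (-1.9, -1.4)
(r₂, s₂) = (-1.9, -1.4) − 0.05·(-13.2, -8.4) = (-1.24, -0.98)
(r₃, s₃) = (-1.24, -0.98) − 0.05·(-7.92, -5.88) = (-0.844, -0.686)
φ(-0.844, -0.686) = 2.573132

2.573132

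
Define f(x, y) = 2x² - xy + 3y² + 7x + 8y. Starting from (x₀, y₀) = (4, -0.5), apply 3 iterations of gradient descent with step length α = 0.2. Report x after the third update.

∇f = (4x - y + 7, -x + 6y + 8)
Step 1: at (4, -0.5), ∇f = (23.5, 1) → (4, -0.5) − 0.2·(23.5, 1) = (-0.7, -0.7)
Step 2: at (-0.7, -0.7), ∇f = (4.9, 4.5) → (-0.7, -0.7) − 0.2·(4.9, 4.5) = (-1.68, -1.6)
Step 3: at (-1.68, -1.6), ∇f = (1.88, 0.08) → (-1.68, -1.6) − 0.2·(1.88, 0.08) = (-2.056, -1.616)
x = -2.056

-2.056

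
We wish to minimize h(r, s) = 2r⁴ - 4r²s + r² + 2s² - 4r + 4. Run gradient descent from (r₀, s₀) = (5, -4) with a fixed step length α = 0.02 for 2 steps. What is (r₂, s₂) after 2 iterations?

∇h = (8r³ - 8rs + 2r - 4, -4r² + 4s)
Step 1: at (5, -4), ∇h = (1166, -116) → (5, -4) − 0.02·(1166, -116) = (-18.32, -1.68)
Step 2: at (-18.32, -1.68), ∇h = (-49475.679744, -1349.2096) → (-18.32, -1.68) − 0.02·(-49475.679744, -1349.2096) = (971.19359488, 25.304192)

(971.19359488, 25.304192)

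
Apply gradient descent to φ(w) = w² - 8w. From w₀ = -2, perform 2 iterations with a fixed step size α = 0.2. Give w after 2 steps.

1.84

φ′(w) = 2w - 8
w₁ = -2 − 0.2·(-12) = 0.4
w₂ = 0.4 − 0.2·(-7.2) = 1.84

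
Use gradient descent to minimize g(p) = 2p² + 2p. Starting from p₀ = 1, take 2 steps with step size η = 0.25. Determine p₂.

-0.5

g′(p) = 4p + 2
p₁ = 1 − 0.25·6 = -0.5
p₂ = -0.5 − 0.25·0 = -0.5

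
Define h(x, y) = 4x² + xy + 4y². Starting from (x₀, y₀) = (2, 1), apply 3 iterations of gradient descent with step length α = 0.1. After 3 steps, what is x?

∇h = (8x + y, x + 8y)
Step 1: at (2, 1), ∇h = (17, 10) → (2, 1) − 0.1·(17, 10) = (0.3, 0)
Step 2: at (0.3, 0), ∇h = (2.4, 0.3) → (0.3, 0) − 0.1·(2.4, 0.3) = (0.06, -0.03)
Step 3: at (0.06, -0.03), ∇h = (0.45, -0.18) → (0.06, -0.03) − 0.1·(0.45, -0.18) = (0.015, -0.012)
x = 0.015

0.015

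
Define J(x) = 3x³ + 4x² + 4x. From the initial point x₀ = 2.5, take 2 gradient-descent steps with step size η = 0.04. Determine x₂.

J′(x) = 9x² + 8x + 4
Step 1: J′(2.5) = 80.25; x₁ = 2.5 − 0.04·80.25 = -0.71
Step 2: J′(-0.71) = 2.8569; x₂ = -0.71 − 0.04·2.8569 = -0.824276

-0.824276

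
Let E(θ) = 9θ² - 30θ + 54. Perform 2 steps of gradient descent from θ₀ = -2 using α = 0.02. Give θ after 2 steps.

E′(θ) = 18θ - 30
Step 1: E′(-2) = -66; θ₁ = -2 − 0.02·(-66) = -0.68
Step 2: E′(-0.68) = -42.24; θ₂ = -0.68 − 0.02·(-42.24) = 0.1648

0.1648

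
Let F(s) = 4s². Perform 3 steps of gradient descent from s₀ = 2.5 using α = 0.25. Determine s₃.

-2.5

F′(s) = 8s
Step 1: F′(2.5) = 20; s₁ = 2.5 − 0.25·20 = -2.5
Step 2: F′(-2.5) = -20; s₂ = -2.5 − 0.25·(-20) = 2.5
Step 3: F′(2.5) = 20; s₃ = 2.5 − 0.25·20 = -2.5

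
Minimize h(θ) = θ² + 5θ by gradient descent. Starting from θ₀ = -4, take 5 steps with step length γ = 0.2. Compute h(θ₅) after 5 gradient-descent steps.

h′(θ) = 2θ + 5
θ₁ = -4 − 0.2·(-3) = -3.4
θ₂ = -3.4 − 0.2·(-1.8) = -3.04
θ₃ = -3.04 − 0.2·(-1.08) = -2.824
θ₄ = -2.824 − 0.2·(-0.648) = -2.6944
θ₅ = -2.6944 − 0.2·(-0.3888) = -2.61664
h(-2.61664) = -6.2363951104

-6.2363951104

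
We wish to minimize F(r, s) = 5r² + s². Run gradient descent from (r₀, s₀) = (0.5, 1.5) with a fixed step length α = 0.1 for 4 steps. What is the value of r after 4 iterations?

0

∇F = (10r, 2s)
Step 1: at (0.5, 1.5), ∇F = (5, 3) → (0.5, 1.5) − 0.1·(5, 3) = (0, 1.2)
Step 2: at (0, 1.2), ∇F = (0, 2.4) → (0, 1.2) − 0.1·(0, 2.4) = (0, 0.96)
Step 3: at (0, 0.96), ∇F = (0, 1.92) → (0, 0.96) − 0.1·(0, 1.92) = (0, 0.768)
Step 4: at (0, 0.768), ∇F = (0, 1.536) → (0, 0.768) − 0.1·(0, 1.536) = (0, 0.6144)
r = 0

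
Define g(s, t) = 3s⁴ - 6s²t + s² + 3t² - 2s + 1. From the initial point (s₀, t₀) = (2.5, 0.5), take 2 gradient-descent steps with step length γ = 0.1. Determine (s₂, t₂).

(4007.45815, 137.4815)

∇g = (12s³ - 12st + 2s - 2, -6s² + 6t)
(s₁, t₁) = (2.5, 0.5) − 0.1·(175.5, -34.5) = (-15.05, 3.95)
(s₂, t₂) = (-15.05, 3.95) − 0.1·(-40225.0815, -1335.315) = (4007.45815, 137.4815)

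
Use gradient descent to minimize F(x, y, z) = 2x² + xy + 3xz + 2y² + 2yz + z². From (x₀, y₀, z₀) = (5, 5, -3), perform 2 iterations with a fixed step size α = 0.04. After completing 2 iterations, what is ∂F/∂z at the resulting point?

∇F = (4x + y + 3z, x + 4y + 2z, 3x + 2y + 2z)
(x₁, y₁, z₁) = (5, 5, -3) − 0.04·(16, 19, 19) = (4.36, 4.24, -3.76)
(x₂, y₂, z₂) = (4.36, 4.24, -3.76) − 0.04·(10.4, 13.8, 14.04) = (3.944, 3.688, -4.3216)
∂F/∂z at (3.944, 3.688, -4.3216) = 10.5648

10.5648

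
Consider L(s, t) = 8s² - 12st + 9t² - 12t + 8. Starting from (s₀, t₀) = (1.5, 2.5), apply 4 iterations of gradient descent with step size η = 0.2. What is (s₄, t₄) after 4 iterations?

(-187.1976, 205.8664)

∇L = (16s - 12t, -12s + 18t - 12)
Step 1: at (1.5, 2.5), ∇L = (-6, 15) → (1.5, 2.5) − 0.2·(-6, 15) = (2.7, -0.5)
Step 2: at (2.7, -0.5), ∇L = (49.2, -53.4) → (2.7, -0.5) − 0.2·(49.2, -53.4) = (-7.14, 10.18)
Step 3: at (-7.14, 10.18), ∇L = (-236.4, 256.92) → (-7.14, 10.18) − 0.2·(-236.4, 256.92) = (40.14, -41.204)
Step 4: at (40.14, -41.204), ∇L = (1136.688, -1235.352) → (40.14, -41.204) − 0.2·(1136.688, -1235.352) = (-187.1976, 205.8664)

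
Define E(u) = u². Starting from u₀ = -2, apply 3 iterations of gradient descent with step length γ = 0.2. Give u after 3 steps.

E′(u) = 2u
u₁ = -2 − 0.2·(-4) = -1.2
u₂ = -1.2 − 0.2·(-2.4) = -0.72
u₃ = -0.72 − 0.2·(-1.44) = -0.432

-0.432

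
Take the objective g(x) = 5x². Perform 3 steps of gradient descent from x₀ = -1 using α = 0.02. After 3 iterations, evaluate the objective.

g′(x) = 10x
Step 1: g′(-1) = -10; x₁ = -1 − 0.02·(-10) = -0.8
Step 2: g′(-0.8) = -8; x₂ = -0.8 − 0.02·(-8) = -0.64
Step 3: g′(-0.64) = -6.4; x₃ = -0.64 − 0.02·(-6.4) = -0.512
g(-0.512) = 1.31072

1.31072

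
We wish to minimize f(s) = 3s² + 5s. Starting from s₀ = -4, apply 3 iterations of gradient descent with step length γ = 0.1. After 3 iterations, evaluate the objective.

f′(s) = 6s + 5
s₁ = -4 − 0.1·(-19) = -2.1
s₂ = -2.1 − 0.1·(-7.6) = -1.34
s₃ = -1.34 − 0.1·(-3.04) = -1.036
f(-1.036) = -1.960112

-1.960112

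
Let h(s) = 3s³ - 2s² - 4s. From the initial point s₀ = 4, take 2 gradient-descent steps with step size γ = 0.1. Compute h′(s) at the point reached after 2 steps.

h′(s) = 9s² - 4s - 4
s₁ = 4 − 0.1·124 = -8.4
s₂ = -8.4 − 0.1·664.64 = -74.864
h′(s) at (-74.864) = 50737.022464

50737.022464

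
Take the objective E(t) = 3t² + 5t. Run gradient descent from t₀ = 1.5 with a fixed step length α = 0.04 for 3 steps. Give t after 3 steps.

0.190944

E′(t) = 6t + 5
Step 1: E′(1.5) = 14; t₁ = 1.5 − 0.04·14 = 0.94
Step 2: E′(0.94) = 10.64; t₂ = 0.94 − 0.04·10.64 = 0.5144
Step 3: E′(0.5144) = 8.0864; t₃ = 0.5144 − 0.04·8.0864 = 0.190944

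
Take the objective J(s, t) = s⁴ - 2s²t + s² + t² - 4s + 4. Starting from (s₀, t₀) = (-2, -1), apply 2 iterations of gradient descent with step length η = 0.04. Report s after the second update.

0.09416192

∇J = (4s³ - 4st + 2s - 4, -2s² + 2t)
(s₁, t₁) = (-2, -1) − 0.04·(-48, -10) = (-0.08, -0.6)
(s₂, t₂) = (-0.08, -0.6) − 0.04·(-4.354048, -1.2128) = (0.09416192, -0.551488)
s = 0.09416192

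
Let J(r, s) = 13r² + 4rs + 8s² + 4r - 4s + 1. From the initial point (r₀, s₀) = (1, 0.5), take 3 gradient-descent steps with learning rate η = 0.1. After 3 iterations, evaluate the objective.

546.829568

∇J = (26r + 4s + 4, 4r + 16s - 4)
Step 1: at (1, 0.5), ∇J = (32, 8) → (1, 0.5) − 0.1·(32, 8) = (-2.2, -0.3)
Step 2: at (-2.2, -0.3), ∇J = (-54.4, -17.6) → (-2.2, -0.3) − 0.1·(-54.4, -17.6) = (3.24, 1.46)
Step 3: at (3.24, 1.46), ∇J = (94.08, 32.32) → (3.24, 1.46) − 0.1·(94.08, 32.32) = (-6.168, -1.772)
J(-6.168, -1.772) = 546.829568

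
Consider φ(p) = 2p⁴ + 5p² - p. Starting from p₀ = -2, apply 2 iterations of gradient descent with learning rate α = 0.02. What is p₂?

φ′(p) = 8p³ + 10p - 1
Step 1: φ′(-2) = -85; p₁ = -2 − 0.02·(-85) = -0.3
Step 2: φ′(-0.3) = -4.216; p₂ = -0.3 − 0.02·(-4.216) = -0.21568

-0.21568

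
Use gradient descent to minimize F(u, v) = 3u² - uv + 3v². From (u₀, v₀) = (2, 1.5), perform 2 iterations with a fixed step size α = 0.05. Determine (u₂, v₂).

∇F = (6u - v, -u + 6v)
(u₁, v₁) = (2, 1.5) − 0.05·(10.5, 7) = (1.475, 1.15)
(u₂, v₂) = (1.475, 1.15) − 0.05·(7.7, 5.425) = (1.09, 0.87875)

(1.09, 0.87875)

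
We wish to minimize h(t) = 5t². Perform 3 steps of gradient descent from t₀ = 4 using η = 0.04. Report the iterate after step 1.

2.4

h′(t) = 10t
Step 1: h′(4) = 40; t₁ = 4 − 0.04·40 = 2.4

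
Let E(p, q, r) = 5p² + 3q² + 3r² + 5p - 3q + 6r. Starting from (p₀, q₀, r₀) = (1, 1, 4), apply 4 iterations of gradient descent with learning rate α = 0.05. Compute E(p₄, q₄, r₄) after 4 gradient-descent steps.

-0.58921793

∇E = (10p + 5, 6q - 3, 6r + 6)
(p₁, q₁, r₁) = (1, 1, 4) − 0.05·(15, 3, 30) = (0.25, 0.85, 2.5)
(p₂, q₂, r₂) = (0.25, 0.85, 2.5) − 0.05·(7.5, 2.1, 21) = (-0.125, 0.745, 1.45)
(p₃, q₃, r₃) = (-0.125, 0.745, 1.45) − 0.05·(3.75, 1.47, 14.7) = (-0.3125, 0.6715, 0.715)
(p₄, q₄, r₄) = (-0.3125, 0.6715, 0.715) − 0.05·(1.875, 1.029, 10.29) = (-0.40625, 0.62005, 0.2005)
E(-0.40625, 0.62005, 0.2005) = -0.58921793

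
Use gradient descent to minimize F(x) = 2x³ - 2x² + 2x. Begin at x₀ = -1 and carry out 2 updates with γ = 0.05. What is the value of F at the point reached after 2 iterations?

-64.463823744

F′(x) = 6x² - 4x + 2
x₁ = -1 − 0.05·12 = -1.6
x₂ = -1.6 − 0.05·23.76 = -2.788
F(-2.788) = -64.463823744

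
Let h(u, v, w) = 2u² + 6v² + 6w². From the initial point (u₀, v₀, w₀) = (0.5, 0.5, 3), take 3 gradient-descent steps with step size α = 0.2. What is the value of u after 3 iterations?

0.004

∇h = (4u, 12v, 12w)
(u₁, v₁, w₁) = (0.5, 0.5, 3) − 0.2·(2, 6, 36) = (0.1, -0.7, -4.2)
(u₂, v₂, w₂) = (0.1, -0.7, -4.2) − 0.2·(0.4, -8.4, -50.4) = (0.02, 0.98, 5.88)
(u₃, v₃, w₃) = (0.02, 0.98, 5.88) − 0.2·(0.08, 11.76, 70.56) = (0.004, -1.372, -8.232)
u = 0.004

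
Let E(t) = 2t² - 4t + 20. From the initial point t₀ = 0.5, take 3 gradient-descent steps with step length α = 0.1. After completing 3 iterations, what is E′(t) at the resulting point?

E′(t) = 4t - 4
Step 1: E′(0.5) = -2; t₁ = 0.5 − 0.1·(-2) = 0.7
Step 2: E′(0.7) = -1.2; t₂ = 0.7 − 0.1·(-1.2) = 0.82
Step 3: E′(0.82) = -0.72; t₃ = 0.82 − 0.1·(-0.72) = 0.892
E′(t) at (0.892) = -0.432

-0.432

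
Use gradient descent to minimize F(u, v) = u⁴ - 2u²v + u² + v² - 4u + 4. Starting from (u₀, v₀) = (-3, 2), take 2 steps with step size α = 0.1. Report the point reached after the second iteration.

(-90.6336, 10.912)

∇F = (4u³ - 4uv + 2u - 4, -2u² + 2v)
Step 1: at (-3, 2), ∇F = (-94, -14) → (-3, 2) − 0.1·(-94, -14) = (6.4, 3.4)
Step 2: at (6.4, 3.4), ∇F = (970.336, -75.12) → (6.4, 3.4) − 0.1·(970.336, -75.12) = (-90.6336, 10.912)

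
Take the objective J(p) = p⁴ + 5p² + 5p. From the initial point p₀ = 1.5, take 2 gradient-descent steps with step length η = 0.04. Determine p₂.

-0.10465536

J′(p) = 4p³ + 10p + 5
p₁ = 1.5 − 0.04·33.5 = 0.16
p₂ = 0.16 − 0.04·6.616384 = -0.10465536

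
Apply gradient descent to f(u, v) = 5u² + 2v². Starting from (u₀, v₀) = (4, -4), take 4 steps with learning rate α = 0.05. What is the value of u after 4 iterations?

∇f = (10u, 4v)
Step 1: at (4, -4), ∇f = (40, -16) → (4, -4) − 0.05·(40, -16) = (2, -3.2)
Step 2: at (2, -3.2), ∇f = (20, -12.8) → (2, -3.2) − 0.05·(20, -12.8) = (1, -2.56)
Step 3: at (1, -2.56), ∇f = (10, -10.24) → (1, -2.56) − 0.05·(10, -10.24) = (0.5, -2.048)
Step 4: at (0.5, -2.048), ∇f = (5, -8.192) → (0.5, -2.048) − 0.05·(5, -8.192) = (0.25, -1.6384)
u = 0.25

0.25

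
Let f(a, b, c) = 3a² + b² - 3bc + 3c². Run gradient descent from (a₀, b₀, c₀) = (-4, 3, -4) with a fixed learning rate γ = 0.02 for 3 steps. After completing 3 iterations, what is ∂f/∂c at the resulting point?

-20.06376

∇f = (6a, 2b - 3c, -3b + 6c)
(a₁, b₁, c₁) = (-4, 3, -4) − 0.02·(-24, 18, -33) = (-3.52, 2.64, -3.34)
(a₂, b₂, c₂) = (-3.52, 2.64, -3.34) − 0.02·(-21.12, 15.3, -27.96) = (-3.0976, 2.334, -2.7808)
(a₃, b₃, c₃) = (-3.0976, 2.334, -2.7808) − 0.02·(-18.5856, 13.0104, -23.6868) = (-2.725888, 2.073792, -2.307064)
∂f/∂c at (-2.725888, 2.073792, -2.307064) = -20.06376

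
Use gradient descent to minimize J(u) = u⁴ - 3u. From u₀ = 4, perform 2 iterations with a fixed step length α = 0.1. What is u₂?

J′(u) = 4u³ - 3
Step 1: J′(4) = 253; u₁ = 4 − 0.1·253 = -21.3
Step 2: J′(-21.3) = -38657.388; u₂ = -21.3 − 0.1·(-38657.388) = 3844.4388

3844.4388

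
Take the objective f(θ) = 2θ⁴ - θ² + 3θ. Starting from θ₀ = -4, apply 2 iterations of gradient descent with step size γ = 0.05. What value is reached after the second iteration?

f′(θ) = 8θ³ - 2θ + 3
Step 1: f′(-4) = -501; θ₁ = -4 − 0.05·(-501) = 21.05
Step 2: f′(21.05) = 74579.361; θ₂ = 21.05 − 0.05·74579.361 = -3707.91805

-3707.91805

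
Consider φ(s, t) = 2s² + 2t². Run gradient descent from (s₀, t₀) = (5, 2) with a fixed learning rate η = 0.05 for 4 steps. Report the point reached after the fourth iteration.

(2.048, 0.8192)

∇φ = (4s, 4t)
Step 1: at (5, 2), ∇φ = (20, 8) → (5, 2) − 0.05·(20, 8) = (4, 1.6)
Step 2: at (4, 1.6), ∇φ = (16, 6.4) → (4, 1.6) − 0.05·(16, 6.4) = (3.2, 1.28)
Step 3: at (3.2, 1.28), ∇φ = (12.8, 5.12) → (3.2, 1.28) − 0.05·(12.8, 5.12) = (2.56, 1.024)
Step 4: at (2.56, 1.024), ∇φ = (10.24, 4.096) → (2.56, 1.024) − 0.05·(10.24, 4.096) = (2.048, 0.8192)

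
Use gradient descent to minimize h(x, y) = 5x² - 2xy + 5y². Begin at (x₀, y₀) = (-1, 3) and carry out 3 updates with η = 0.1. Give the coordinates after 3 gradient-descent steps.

∇h = (10x - 2y, -2x + 10y)
(x₁, y₁) = (-1, 3) − 0.1·(-16, 32) = (0.6, -0.2)
(x₂, y₂) = (0.6, -0.2) − 0.1·(6.4, -3.2) = (-0.04, 0.12)
(x₃, y₃) = (-0.04, 0.12) − 0.1·(-0.64, 1.28) = (0.024, -0.008)

(0.024, -0.008)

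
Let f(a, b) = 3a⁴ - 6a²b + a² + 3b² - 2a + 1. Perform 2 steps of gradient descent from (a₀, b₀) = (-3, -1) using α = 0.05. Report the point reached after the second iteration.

∇f = (12a³ - 12ab + 2a - 2, -6a² + 6b)
Step 1: at (-3, -1), ∇f = (-368, -60) → (-3, -1) − 0.05·(-368, -60) = (15.4, 2)
Step 2: at (15.4, 2), ∇f = (43486.368, -1410.96) → (15.4, 2) − 0.05·(43486.368, -1410.96) = (-2158.9184, 72.548)

(-2158.9184, 72.548)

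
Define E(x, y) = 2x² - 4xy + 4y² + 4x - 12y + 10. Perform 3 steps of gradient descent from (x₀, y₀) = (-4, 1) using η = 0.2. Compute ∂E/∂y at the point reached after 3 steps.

∇E = (4x - 4y + 4, -4x + 8y - 12)
(x₁, y₁) = (-4, 1) − 0.2·(-16, 12) = (-0.8, -1.4)
(x₂, y₂) = (-0.8, -1.4) − 0.2·(6.4, -20) = (-2.08, 2.6)
(x₃, y₃) = (-2.08, 2.6) − 0.2·(-14.72, 17.12) = (0.864, -0.824)
∂E/∂y at (0.864, -0.824) = -22.048

-22.048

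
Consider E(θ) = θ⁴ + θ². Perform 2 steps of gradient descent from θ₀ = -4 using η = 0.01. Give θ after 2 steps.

-1.23218176

E′(θ) = 4θ³ + 2θ
θ₁ = -4 − 0.01·(-264) = -1.36
θ₂ = -1.36 − 0.01·(-12.781824) = -1.23218176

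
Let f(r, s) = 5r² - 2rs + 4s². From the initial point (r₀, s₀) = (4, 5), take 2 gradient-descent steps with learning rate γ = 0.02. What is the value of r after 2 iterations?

∇f = (10r - 2s, -2r + 8s)
Step 1: at (4, 5), ∇f = (30, 32) → (4, 5) − 0.02·(30, 32) = (3.4, 4.36)
Step 2: at (3.4, 4.36), ∇f = (25.28, 28.08) → (3.4, 4.36) − 0.02·(25.28, 28.08) = (2.8944, 3.7984)
r = 2.8944

2.8944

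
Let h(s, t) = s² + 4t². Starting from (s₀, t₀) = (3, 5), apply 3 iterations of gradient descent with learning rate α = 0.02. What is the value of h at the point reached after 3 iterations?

42.174623268864

∇h = (2s, 8t)
(s₁, t₁) = (3, 5) − 0.02·(6, 40) = (2.88, 4.2)
(s₂, t₂) = (2.88, 4.2) − 0.02·(5.76, 33.6) = (2.7648, 3.528)
(s₃, t₃) = (2.7648, 3.528) − 0.02·(5.5296, 28.224) = (2.654208, 2.96352)
h(2.654208, 2.96352) = 42.174623268864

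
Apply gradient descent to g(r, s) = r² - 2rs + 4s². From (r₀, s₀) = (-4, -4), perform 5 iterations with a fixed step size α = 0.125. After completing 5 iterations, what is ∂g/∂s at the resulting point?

∇g = (2r - 2s, -2r + 8s)
(r₁, s₁) = (-4, -4) − 0.125·(0, -24) = (-4, -1)
(r₂, s₂) = (-4, -1) − 0.125·(-6, 0) = (-3.25, -1)
(r₃, s₃) = (-3.25, -1) − 0.125·(-4.5, -1.5) = (-2.6875, -0.8125)
(r₄, s₄) = (-2.6875, -0.8125) − 0.125·(-3.75, -1.125) = (-2.21875, -0.671875)
(r₅, s₅) = (-2.21875, -0.671875) − 0.125·(-3.09375, -0.9375) = (-1.83203125, -0.5546875)
∂g/∂s at (-1.83203125, -0.5546875) = -0.7734375

-0.7734375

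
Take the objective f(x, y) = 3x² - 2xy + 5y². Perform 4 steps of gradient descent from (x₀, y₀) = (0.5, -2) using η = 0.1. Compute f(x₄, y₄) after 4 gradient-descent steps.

∇f = (6x - 2y, -2x + 10y)
Step 1: at (0.5, -2), ∇f = (7, -21) → (0.5, -2) − 0.1·(7, -21) = (-0.2, 0.1)
Step 2: at (-0.2, 0.1), ∇f = (-1.4, 1.4) → (-0.2, 0.1) − 0.1·(-1.4, 1.4) = (-0.06, -0.04)
Step 3: at (-0.06, -0.04), ∇f = (-0.28, -0.28) → (-0.06, -0.04) − 0.1·(-0.28, -0.28) = (-0.032, -0.012)
Step 4: at (-0.032, -0.012), ∇f = (-0.168, -0.056) → (-0.032, -0.012) − 0.1·(-0.168, -0.056) = (-0.0152, -0.0064)
f(-0.0152, -0.0064) = 0.00070336

0.00070336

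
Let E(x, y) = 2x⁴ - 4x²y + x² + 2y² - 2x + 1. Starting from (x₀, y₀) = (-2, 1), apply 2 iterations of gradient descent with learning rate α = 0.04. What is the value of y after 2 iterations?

1.247296

∇E = (8x³ - 8xy + 2x - 2, -4x² + 4y)
(x₁, y₁) = (-2, 1) − 0.04·(-54, -12) = (0.16, 1.48)
(x₂, y₂) = (0.16, 1.48) − 0.04·(-3.541632, 5.8176) = (0.30166528, 1.247296)
y = 1.247296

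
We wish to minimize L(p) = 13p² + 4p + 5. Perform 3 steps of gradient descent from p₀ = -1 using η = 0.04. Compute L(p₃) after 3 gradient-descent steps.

4.692307730432

L′(p) = 26p + 4
p₁ = -1 − 0.04·(-22) = -0.12
p₂ = -0.12 − 0.04·0.88 = -0.1552
p₃ = -0.1552 − 0.04·(-0.0352) = -0.153792
L(-0.153792) = 4.692307730432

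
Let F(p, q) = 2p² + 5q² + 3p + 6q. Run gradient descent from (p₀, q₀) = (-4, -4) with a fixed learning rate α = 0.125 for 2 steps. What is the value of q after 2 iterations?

-0.8125

∇F = (4p + 3, 10q + 6)
(p₁, q₁) = (-4, -4) − 0.125·(-13, -34) = (-2.375, 0.25)
(p₂, q₂) = (-2.375, 0.25) − 0.125·(-6.5, 8.5) = (-1.5625, -0.8125)
q = -0.8125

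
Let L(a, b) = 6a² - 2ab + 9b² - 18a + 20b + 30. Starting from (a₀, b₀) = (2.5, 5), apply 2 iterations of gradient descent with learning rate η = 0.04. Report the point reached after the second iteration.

∇L = (12a - 2b - 18, -2a + 18b + 20)
(a₁, b₁) = (2.5, 5) − 0.04·(2, 105) = (2.42, 0.8)
(a₂, b₂) = (2.42, 0.8) − 0.04·(9.44, 29.56) = (2.0424, -0.3824)

(2.0424, -0.3824)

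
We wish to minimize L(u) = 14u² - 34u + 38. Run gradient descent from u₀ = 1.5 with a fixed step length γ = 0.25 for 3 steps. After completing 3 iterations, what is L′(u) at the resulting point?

L′(u) = 28u - 34
Step 1: L′(1.5) = 8; u₁ = 1.5 − 0.25·8 = -0.5
Step 2: L′(-0.5) = -48; u₂ = -0.5 − 0.25·(-48) = 11.5
Step 3: L′(11.5) = 288; u₃ = 11.5 − 0.25·288 = -60.5
L′(u) at (-60.5) = -1728

-1728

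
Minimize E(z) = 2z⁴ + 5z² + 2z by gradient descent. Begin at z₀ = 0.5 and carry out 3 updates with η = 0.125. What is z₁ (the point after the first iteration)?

E′(z) = 8z³ + 10z + 2
z₁ = 0.5 − 0.125·8 = -0.5

-0.5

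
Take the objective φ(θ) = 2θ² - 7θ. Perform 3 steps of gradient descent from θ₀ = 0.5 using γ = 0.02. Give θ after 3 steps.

φ′(θ) = 4θ - 7
Step 1: φ′(0.5) = -5; θ₁ = 0.5 − 0.02·(-5) = 0.6
Step 2: φ′(0.6) = -4.6; θ₂ = 0.6 − 0.02·(-4.6) = 0.692
Step 3: φ′(0.692) = -4.232; θ₃ = 0.692 − 0.02·(-4.232) = 0.77664

0.77664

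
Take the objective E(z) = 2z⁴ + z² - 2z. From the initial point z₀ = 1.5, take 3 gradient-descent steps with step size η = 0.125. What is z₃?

E′(z) = 8z³ + 2z - 2
Step 1: E′(1.5) = 28; z₁ = 1.5 − 0.125·28 = -2
Step 2: E′(-2) = -70; z₂ = -2 − 0.125·(-70) = 6.75
Step 3: E′(6.75) = 2471.875; z₃ = 6.75 − 0.125·2471.875 = -302.234375

-302.234375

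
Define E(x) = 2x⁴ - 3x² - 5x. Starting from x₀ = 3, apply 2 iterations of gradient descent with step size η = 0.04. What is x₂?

27.99649536

E′(x) = 8x³ - 6x - 5
x₁ = 3 − 0.04·193 = -4.72
x₂ = -4.72 − 0.04·(-817.912384) = 27.99649536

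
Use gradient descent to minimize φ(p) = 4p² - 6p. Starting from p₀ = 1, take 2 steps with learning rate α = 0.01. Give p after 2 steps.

0.9616

φ′(p) = 8p - 6
Step 1: φ′(1) = 2; p₁ = 1 − 0.01·2 = 0.98
Step 2: φ′(0.98) = 1.84; p₂ = 0.98 − 0.01·1.84 = 0.9616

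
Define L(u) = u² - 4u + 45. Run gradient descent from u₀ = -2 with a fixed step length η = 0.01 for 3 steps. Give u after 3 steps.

L′(u) = 2u - 4
u₁ = -2 − 0.01·(-8) = -1.92
u₂ = -1.92 − 0.01·(-7.84) = -1.8416
u₃ = -1.8416 − 0.01·(-7.6832) = -1.764768

-1.764768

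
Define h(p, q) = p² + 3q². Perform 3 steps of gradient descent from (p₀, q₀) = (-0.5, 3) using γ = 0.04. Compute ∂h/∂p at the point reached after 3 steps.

-0.778688

∇h = (2p, 6q)
Step 1: at (-0.5, 3), ∇h = (-1, 18) → (-0.5, 3) − 0.04·(-1, 18) = (-0.46, 2.28)
Step 2: at (-0.46, 2.28), ∇h = (-0.92, 13.68) → (-0.46, 2.28) − 0.04·(-0.92, 13.68) = (-0.4232, 1.7328)
Step 3: at (-0.4232, 1.7328), ∇h = (-0.8464, 10.3968) → (-0.4232, 1.7328) − 0.04·(-0.8464, 10.3968) = (-0.389344, 1.316928)
∂h/∂p at (-0.389344, 1.316928) = -0.778688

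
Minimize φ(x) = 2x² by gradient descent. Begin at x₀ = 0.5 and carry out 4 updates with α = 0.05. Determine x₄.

φ′(x) = 4x
Step 1: φ′(0.5) = 2; x₁ = 0.5 − 0.05·2 = 0.4
Step 2: φ′(0.4) = 1.6; x₂ = 0.4 − 0.05·1.6 = 0.32
Step 3: φ′(0.32) = 1.28; x₃ = 0.32 − 0.05·1.28 = 0.256
Step 4: φ′(0.256) = 1.024; x₄ = 0.256 − 0.05·1.024 = 0.2048

0.2048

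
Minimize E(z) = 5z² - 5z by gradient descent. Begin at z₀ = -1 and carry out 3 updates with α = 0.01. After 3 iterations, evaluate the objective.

E′(z) = 10z - 5
z₁ = -1 − 0.01·(-15) = -0.85
z₂ = -0.85 − 0.01·(-13.5) = -0.715
z₃ = -0.715 − 0.01·(-12.15) = -0.5935
E(-0.5935) = 4.72871125

4.72871125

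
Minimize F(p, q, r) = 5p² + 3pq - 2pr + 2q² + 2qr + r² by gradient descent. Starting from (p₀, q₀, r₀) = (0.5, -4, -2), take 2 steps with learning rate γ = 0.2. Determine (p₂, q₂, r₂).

∇F = (10p + 3q - 2r, 3p + 4q + 2r, -2p + 2q + 2r)
(p₁, q₁, r₁) = (0.5, -4, -2) − 0.2·(-3, -18.5, -13) = (1.1, -0.3, 0.6)
(p₂, q₂, r₂) = (1.1, -0.3, 0.6) − 0.2·(8.9, 3.3, -1.6) = (-0.68, -0.96, 0.92)

(-0.68, -0.96, 0.92)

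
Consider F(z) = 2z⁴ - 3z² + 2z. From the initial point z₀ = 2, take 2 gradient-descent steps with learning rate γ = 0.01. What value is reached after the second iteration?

1.27862912

F′(z) = 8z³ - 6z + 2
Step 1: F′(2) = 54; z₁ = 2 − 0.01·54 = 1.46
Step 2: F′(1.46) = 18.137088; z₂ = 1.46 − 0.01·18.137088 = 1.27862912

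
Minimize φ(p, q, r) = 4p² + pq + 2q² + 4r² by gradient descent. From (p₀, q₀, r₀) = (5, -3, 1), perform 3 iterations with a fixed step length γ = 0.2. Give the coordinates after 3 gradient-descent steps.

∇φ = (8p + q, p + 4q, 8r)
Step 1: at (5, -3, 1), ∇φ = (37, -7, 8) → (5, -3, 1) − 0.2·(37, -7, 8) = (-2.4, -1.6, -0.6)
Step 2: at (-2.4, -1.6, -0.6), ∇φ = (-20.8, -8.8, -4.8) → (-2.4, -1.6, -0.6) − 0.2·(-20.8, -8.8, -4.8) = (1.76, 0.16, 0.36)
Step 3: at (1.76, 0.16, 0.36), ∇φ = (14.24, 2.4, 2.88) → (1.76, 0.16, 0.36) − 0.2·(14.24, 2.4, 2.88) = (-1.088, -0.32, -0.216)

(-1.088, -0.32, -0.216)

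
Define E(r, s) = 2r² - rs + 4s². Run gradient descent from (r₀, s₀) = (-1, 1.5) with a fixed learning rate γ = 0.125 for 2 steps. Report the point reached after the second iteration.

∇E = (4r - s, -r + 8s)
(r₁, s₁) = (-1, 1.5) − 0.125·(-5.5, 13) = (-0.3125, -0.125)
(r₂, s₂) = (-0.3125, -0.125) − 0.125·(-1.125, -0.6875) = (-0.171875, -0.0390625)

(-0.171875, -0.0390625)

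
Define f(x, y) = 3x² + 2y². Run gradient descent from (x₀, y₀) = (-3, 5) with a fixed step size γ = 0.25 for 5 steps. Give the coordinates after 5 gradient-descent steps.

∇f = (6x, 4y)
(x₁, y₁) = (-3, 5) − 0.25·(-18, 20) = (1.5, 0)
(x₂, y₂) = (1.5, 0) − 0.25·(9, 0) = (-0.75, 0)
(x₃, y₃) = (-0.75, 0) − 0.25·(-4.5, 0) = (0.375, 0)
(x₄, y₄) = (0.375, 0) − 0.25·(2.25, 0) = (-0.1875, 0)
(x₅, y₅) = (-0.1875, 0) − 0.25·(-1.125, 0) = (0.09375, 0)

(0.09375, 0)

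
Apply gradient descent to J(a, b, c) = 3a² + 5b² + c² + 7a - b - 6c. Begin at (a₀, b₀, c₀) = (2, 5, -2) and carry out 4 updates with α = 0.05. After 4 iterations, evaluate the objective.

∇J = (6a + 7, 10b - 1, 2c - 6)
Step 1: at (2, 5, -2), ∇J = (19, 49, -10) → (2, 5, -2) − 0.05·(19, 49, -10) = (1.05, 2.55, -1.5)
Step 2: at (1.05, 2.55, -1.5), ∇J = (13.3, 24.5, -9) → (1.05, 2.55, -1.5) − 0.05·(13.3, 24.5, -9) = (0.385, 1.325, -1.05)
Step 3: at (0.385, 1.325, -1.05), ∇J = (9.31, 12.25, -8.1) → (0.385, 1.325, -1.05) − 0.05·(9.31, 12.25, -8.1) = (-0.0805, 0.7125, -0.645)
Step 4: at (-0.0805, 0.7125, -0.645), ∇J = (6.517, 6.125, -7.29) → (-0.0805, 0.7125, -0.645) − 0.05·(6.517, 6.125, -7.29) = (-0.40635, 0.40625, -0.2805)
J(-0.40635, 0.40625, -0.2805) = -0.16846347

-0.16846347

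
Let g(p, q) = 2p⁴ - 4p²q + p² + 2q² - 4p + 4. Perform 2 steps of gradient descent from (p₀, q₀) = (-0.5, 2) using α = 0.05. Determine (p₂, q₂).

(-0.6496, 1.392)

∇g = (8p³ - 8pq + 2p - 4, -4p² + 4q)
Step 1: at (-0.5, 2), ∇g = (2, 7) → (-0.5, 2) − 0.05·(2, 7) = (-0.6, 1.65)
Step 2: at (-0.6, 1.65), ∇g = (0.992, 5.16) → (-0.6, 1.65) − 0.05·(0.992, 5.16) = (-0.6496, 1.392)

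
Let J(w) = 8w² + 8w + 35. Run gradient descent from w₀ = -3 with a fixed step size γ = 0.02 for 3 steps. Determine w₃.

J′(w) = 16w + 8
Step 1: J′(-3) = -40; w₁ = -3 − 0.02·(-40) = -2.2
Step 2: J′(-2.2) = -27.2; w₂ = -2.2 − 0.02·(-27.2) = -1.656
Step 3: J′(-1.656) = -18.496; w₃ = -1.656 − 0.02·(-18.496) = -1.28608

-1.28608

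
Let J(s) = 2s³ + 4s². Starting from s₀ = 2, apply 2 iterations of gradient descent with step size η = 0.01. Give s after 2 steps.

1.3184

J′(s) = 6s² + 8s
s₁ = 2 − 0.01·40 = 1.6
s₂ = 1.6 − 0.01·28.16 = 1.3184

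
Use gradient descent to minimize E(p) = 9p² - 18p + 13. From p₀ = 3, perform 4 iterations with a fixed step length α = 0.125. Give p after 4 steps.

E′(p) = 18p - 18
Step 1: E′(3) = 36; p₁ = 3 − 0.125·36 = -1.5
Step 2: E′(-1.5) = -45; p₂ = -1.5 − 0.125·(-45) = 4.125
Step 3: E′(4.125) = 56.25; p₃ = 4.125 − 0.125·56.25 = -2.90625
Step 4: E′(-2.90625) = -70.3125; p₄ = -2.90625 − 0.125·(-70.3125) = 5.8828125

5.8828125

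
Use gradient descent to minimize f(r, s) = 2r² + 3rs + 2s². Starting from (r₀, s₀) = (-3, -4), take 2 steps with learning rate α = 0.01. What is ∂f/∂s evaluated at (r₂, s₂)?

-21.6801

∇f = (4r + 3s, 3r + 4s)
Step 1: at (-3, -4), ∇f = (-24, -25) → (-3, -4) − 0.01·(-24, -25) = (-2.76, -3.75)
Step 2: at (-2.76, -3.75), ∇f = (-22.29, -23.28) → (-2.76, -3.75) − 0.01·(-22.29, -23.28) = (-2.5371, -3.5172)
∂f/∂s at (-2.5371, -3.5172) = -21.6801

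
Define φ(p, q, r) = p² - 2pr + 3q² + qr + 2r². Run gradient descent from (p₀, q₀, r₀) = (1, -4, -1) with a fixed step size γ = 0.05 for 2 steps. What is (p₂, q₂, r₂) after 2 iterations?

(0.67, -1.9, -0.1825)

∇φ = (2p - 2r, 6q + r, -2p + q + 4r)
Step 1: at (1, -4, -1), ∇φ = (4, -25, -10) → (1, -4, -1) − 0.05·(4, -25, -10) = (0.8, -2.75, -0.5)
Step 2: at (0.8, -2.75, -0.5), ∇φ = (2.6, -17, -6.35) → (0.8, -2.75, -0.5) − 0.05·(2.6, -17, -6.35) = (0.67, -1.9, -0.1825)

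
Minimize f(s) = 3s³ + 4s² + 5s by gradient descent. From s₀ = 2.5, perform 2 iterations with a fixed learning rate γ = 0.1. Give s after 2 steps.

f′(s) = 9s² + 8s + 5
s₁ = 2.5 − 0.1·81.25 = -5.625
s₂ = -5.625 − 0.1·244.765625 = -30.1015625

-30.1015625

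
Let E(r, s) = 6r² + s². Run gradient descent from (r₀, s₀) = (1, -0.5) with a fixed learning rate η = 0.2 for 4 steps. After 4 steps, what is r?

∇E = (12r, 2s)
Step 1: at (1, -0.5), ∇E = (12, -1) → (1, -0.5) − 0.2·(12, -1) = (-1.4, -0.3)
Step 2: at (-1.4, -0.3), ∇E = (-16.8, -0.6) → (-1.4, -0.3) − 0.2·(-16.8, -0.6) = (1.96, -0.18)
Step 3: at (1.96, -0.18), ∇E = (23.52, -0.36) → (1.96, -0.18) − 0.2·(23.52, -0.36) = (-2.744, -0.108)
Step 4: at (-2.744, -0.108), ∇E = (-32.928, -0.216) → (-2.744, -0.108) − 0.2·(-32.928, -0.216) = (3.8416, -0.0648)
r = 3.8416

3.8416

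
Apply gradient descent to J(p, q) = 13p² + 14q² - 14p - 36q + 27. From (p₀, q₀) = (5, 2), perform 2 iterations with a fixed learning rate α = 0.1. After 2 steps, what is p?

11.96

∇J = (26p - 14, 28q - 36)
(p₁, q₁) = (5, 2) − 0.1·(116, 20) = (-6.6, 0)
(p₂, q₂) = (-6.6, 0) − 0.1·(-185.6, -36) = (11.96, 3.6)
p = 11.96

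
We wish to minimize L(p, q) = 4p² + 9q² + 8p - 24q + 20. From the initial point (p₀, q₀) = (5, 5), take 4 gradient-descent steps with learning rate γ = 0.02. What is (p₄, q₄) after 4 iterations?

∇L = (8p + 8, 18q - 24)
Step 1: at (5, 5), ∇L = (48, 66) → (5, 5) − 0.02·(48, 66) = (4.04, 3.68)
Step 2: at (4.04, 3.68), ∇L = (40.32, 42.24) → (4.04, 3.68) − 0.02·(40.32, 42.24) = (3.2336, 2.8352)
Step 3: at (3.2336, 2.8352), ∇L = (33.8688, 27.0336) → (3.2336, 2.8352) − 0.02·(33.8688, 27.0336) = (2.556224, 2.294528)
Step 4: at (2.556224, 2.294528), ∇L = (28.449792, 17.301504) → (2.556224, 2.294528) − 0.02·(28.449792, 17.301504) = (1.98722816, 1.94849792)

(1.98722816, 1.94849792)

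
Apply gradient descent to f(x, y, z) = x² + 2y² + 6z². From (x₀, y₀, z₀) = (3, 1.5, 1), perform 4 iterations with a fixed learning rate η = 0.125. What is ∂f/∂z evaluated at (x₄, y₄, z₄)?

0.75

∇f = (2x, 4y, 12z)
(x₁, y₁, z₁) = (3, 1.5, 1) − 0.125·(6, 6, 12) = (2.25, 0.75, -0.5)
(x₂, y₂, z₂) = (2.25, 0.75, -0.5) − 0.125·(4.5, 3, -6) = (1.6875, 0.375, 0.25)
(x₃, y₃, z₃) = (1.6875, 0.375, 0.25) − 0.125·(3.375, 1.5, 3) = (1.265625, 0.1875, -0.125)
(x₄, y₄, z₄) = (1.265625, 0.1875, -0.125) − 0.125·(2.53125, 0.75, -1.5) = (0.94921875, 0.09375, 0.0625)
∂f/∂z at (0.94921875, 0.09375, 0.0625) = 0.75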